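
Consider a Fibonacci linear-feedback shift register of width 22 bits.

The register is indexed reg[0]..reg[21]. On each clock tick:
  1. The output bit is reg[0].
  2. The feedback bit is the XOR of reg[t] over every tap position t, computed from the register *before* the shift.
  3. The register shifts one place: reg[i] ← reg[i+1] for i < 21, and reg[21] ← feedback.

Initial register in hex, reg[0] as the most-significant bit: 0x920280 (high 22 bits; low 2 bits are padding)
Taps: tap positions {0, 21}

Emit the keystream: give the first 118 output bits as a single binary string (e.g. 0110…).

k : reg_k → out_k, fb_k
0: 1001001000000010100000 → 1, fb=1
1: 0010010000000101000001 → 0, fb=1
2: 0100100000001010000011 → 0, fb=1
3: 1001000000010100000111 → 1, fb=0
4: 0010000000101000001110 → 0, fb=0
5: 0100000001010000011100 → 0, fb=0
6: 1000000010100000111000 → 1, fb=1
7: 0000000101000001110001 → 0, fb=1
8: 0000001010000011100011 → 0, fb=1
9: 0000010100000111000111 → 0, fb=1
10: 0000101000001110001111 → 0, fb=1
11: 0001010000011100011111 → 0, fb=1
12: 0010100000111000111111 → 0, fb=1
13: 0101000001110001111111 → 0, fb=1
14: 1010000011100011111111 → 1, fb=0
15: 0100000111000111111110 → 0, fb=0
16: 1000001110001111111100 → 1, fb=1
17: 0000011100011111111001 → 0, fb=1
18: 0000111000111111110011 → 0, fb=1
19: 0001110001111111100111 → 0, fb=1
20: 0011100011111111001111 → 0, fb=1
21: 0111000111111110011111 → 0, fb=1
22: 1110001111111100111111 → 1, fb=0
23: 1100011111111001111110 → 1, fb=1
24: 1000111111110011111101 → 1, fb=0
25: 0001111111100111111010 → 0, fb=0
26: 0011111111001111110100 → 0, fb=0
27: 0111111110011111101000 → 0, fb=0
28: 1111111100111111010000 → 1, fb=1
29: 1111111001111110100001 → 1, fb=0
30: 1111110011111101000010 → 1, fb=1
31: 1111100111111010000101 → 1, fb=0
32: 1111001111110100001010 → 1, fb=1
33: 1110011111101000010101 → 1, fb=0
34: 1100111111010000101010 → 1, fb=1
35: 1001111110100001010101 → 1, fb=0
36: 0011111101000010101010 → 0, fb=0
37: 0111111010000101010100 → 0, fb=0
38: 1111110100001010101000 → 1, fb=1
39: 1111101000010101010001 → 1, fb=0
40: 1111010000101010100010 → 1, fb=1
41: 1110100001010101000101 → 1, fb=0
42: 1101000010101010001010 → 1, fb=1
43: 1010000101010100010101 → 1, fb=0
44: 0100001010101000101010 → 0, fb=0
45: 1000010101010001010100 → 1, fb=1
46: 0000101010100010101001 → 0, fb=1
47: 0001010101000101010011 → 0, fb=1
48: 0010101010001010100111 → 0, fb=1
49: 0101010100010101001111 → 0, fb=1
50: 1010101000101010011111 → 1, fb=0
51: 0101010001010100111110 → 0, fb=0
52: 1010100010101001111100 → 1, fb=1
53: 0101000101010011111001 → 0, fb=1
54: 1010001010100111110011 → 1, fb=0
55: 0100010101001111100110 → 0, fb=0
56: 1000101010011111001100 → 1, fb=1
57: 0001010100111110011001 → 0, fb=1
58: 0010101001111100110011 → 0, fb=1
59: 0101010011111001100111 → 0, fb=1
60: 1010100111110011001111 → 1, fb=0
61: 0101001111100110011110 → 0, fb=0
62: 1010011111001100111100 → 1, fb=1
63: 0100111110011001111001 → 0, fb=1
64: 1001111100110011110011 → 1, fb=0
65: 0011111001100111100110 → 0, fb=0
66: 0111110011001111001100 → 0, fb=0
67: 1111100110011110011000 → 1, fb=1
68: 1111001100111100110001 → 1, fb=0
69: 1110011001111001100010 → 1, fb=1
70: 1100110011110011000101 → 1, fb=0
71: 1001100111100110001010 → 1, fb=1
72: 0011001111001100010101 → 0, fb=1
73: 0110011110011000101011 → 0, fb=1
74: 1100111100110001010111 → 1, fb=0
75: 1001111001100010101110 → 1, fb=1
76: 0011110011000101011101 → 0, fb=1
77: 0111100110001010111011 → 0, fb=1
78: 1111001100010101110111 → 1, fb=0
79: 1110011000101011101110 → 1, fb=1
80: 1100110001010111011101 → 1, fb=0
81: 1001100010101110111010 → 1, fb=1
82: 0011000101011101110101 → 0, fb=1
83: 0110001010111011101011 → 0, fb=1
84: 1100010101110111010111 → 1, fb=0
85: 1000101011101110101110 → 1, fb=1
86: 0001010111011101011101 → 0, fb=1
87: 0010101110111010111011 → 0, fb=1
88: 0101011101110101110111 → 0, fb=1
89: 1010111011101011101111 → 1, fb=0
90: 0101110111010111011110 → 0, fb=0
91: 1011101110101110111100 → 1, fb=1
92: 0111011101011101111001 → 0, fb=1
93: 1110111010111011110011 → 1, fb=0
94: 1101110101110111100110 → 1, fb=1
95: 1011101011101111001101 → 1, fb=0
96: 0111010111011110011010 → 0, fb=0
97: 1110101110111100110100 → 1, fb=1
98: 1101011101111001101001 → 1, fb=0
99: 1010111011110011010010 → 1, fb=1
100: 0101110111100110100101 → 0, fb=1
101: 1011101111001101001011 → 1, fb=0
102: 0111011110011010010110 → 0, fb=0
103: 1110111100110100101100 → 1, fb=1
104: 1101111001101001011001 → 1, fb=0
105: 1011110011010010110010 → 1, fb=1
106: 0111100110100101100101 → 0, fb=1
107: 1111001101001011001011 → 1, fb=0
108: 1110011010010110010110 → 1, fb=1
109: 1100110100101100101101 → 1, fb=0
110: 1001101001011001011010 → 1, fb=1
111: 0011010010110010110101 → 0, fb=1
112: 0110100101100101101011 → 0, fb=1
113: 1101001011001011010111 → 1, fb=0
114: 1010010110010110101110 → 1, fb=1
115: 0100101100101101011101 → 0, fb=1
116: 1001011001011010111011 → 1, fb=0
117: 0010110010110101110110 → 0, fb=0

1001001000000010100000111000111111110011111101000010101010001010100111110011001111001100010101110111010111011110011010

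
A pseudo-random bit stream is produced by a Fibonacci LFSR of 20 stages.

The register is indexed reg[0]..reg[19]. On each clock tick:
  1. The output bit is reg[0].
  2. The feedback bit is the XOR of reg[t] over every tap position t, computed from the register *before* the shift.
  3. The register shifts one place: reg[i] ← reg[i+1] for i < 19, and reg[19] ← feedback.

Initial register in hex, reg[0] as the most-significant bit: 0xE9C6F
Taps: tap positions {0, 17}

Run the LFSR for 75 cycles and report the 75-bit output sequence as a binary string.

111010011100011011110000100011011101010110111111001110100001100011101110011

tick  register→output (feedback)
  0  11101001110001101111→1 (0)
  1  11010011100011011110→1 (0)
  2  10100111000110111100→1 (0)
  3  01001110001101111000→0 (0)
  4  10011100011011110000→1 (1)
  5  00111000110111100001→0 (0)
  6  01110001101111000010→0 (0)
  7  11100011011110000100→1 (0)
  8  11000110111100001000→1 (1)
  9  10001101111000010001→1 (1)
 10  00011011110000100011→0 (0)
 11  00110111100001000110→0 (1)
 12  01101111000010001101→0 (1)
 13  11011110000100011011→1 (1)
 14  10111100001000110111→1 (0)
 15  01111000010001101110→0 (1)
 16  11110000100011011101→1 (0)
 17  11100001000110111010→1 (1)
 18  11000010001101110101→1 (0)
 19  10000100011011101010→1 (1)
 20  00001000110111010101→0 (1)
 21  00010001101110101011→0 (0)
 22  00100011011101010110→0 (1)
 23  01000110111010101101→0 (1)
 24  10001101110101011011→1 (1)
 25  00011011101010110111→0 (1)
 26  00110111010101101111→0 (1)
 27  01101110101011011111→0 (1)
 28  11011101010110111111→1 (0)
 29  10111010101101111110→1 (0)
 30  01110101011011111100→0 (1)
 31  11101010110111111001→1 (1)
 32  11010101101111110011→1 (1)
 33  10101011011111100111→1 (0)
 34  01010110111111001110→0 (1)
 35  10101101111110011101→1 (0)
 36  01011011111100111010→0 (0)
 37  10110111111001110100→1 (0)
 38  01101111110011101000→0 (0)
 39  11011111100111010000→1 (1)
 40  10111111001110100001→1 (1)
 41  01111110011101000011→0 (0)
 42  11111100111010000110→1 (0)
 43  11111001110100001100→1 (0)
 44  11110011101000011000→1 (1)
 45  11100111010000110001→1 (1)
 46  11001110100001100011→1 (1)
 47  10011101000011000111→1 (0)
 48  00111010000110001110→0 (1)
 49  01110100001100011101→0 (1)
 50  11101000011000111011→1 (1)
 51  11010000110001110111→1 (0)
 52  10100001100011101110→1 (0)
 53  01000011000111011100→0 (1)
 54  10000110001110111001→1 (1)
 55  00001100011101110011→0 (0)
 56  00011000111011100110→0 (1)
 57  00110001110111001101→0 (1)
 58  01100011101110011011→0 (0)
 59  11000111011100110110→1 (0)
 60  10001110111001101100→1 (0)
 61  00011101110011011000→0 (0)
 62  00111011100110110000→0 (0)
 63  01110111001101100000→0 (0)
 64  11101110011011000000→1 (1)
 65  11011100110110000001→1 (1)
 66  10111001101100000011→1 (1)
 67  01110011011000000111→0 (1)
 68  11100110110000001111→1 (0)
 69  11001101100000011110→1 (0)
 70  10011011000000111100→1 (0)
 71  00110110000001111000→0 (0)
 72  01101100000011110000→0 (0)
 73  11011000000111100000→1 (1)
 74  10110000001111000001→1 (1)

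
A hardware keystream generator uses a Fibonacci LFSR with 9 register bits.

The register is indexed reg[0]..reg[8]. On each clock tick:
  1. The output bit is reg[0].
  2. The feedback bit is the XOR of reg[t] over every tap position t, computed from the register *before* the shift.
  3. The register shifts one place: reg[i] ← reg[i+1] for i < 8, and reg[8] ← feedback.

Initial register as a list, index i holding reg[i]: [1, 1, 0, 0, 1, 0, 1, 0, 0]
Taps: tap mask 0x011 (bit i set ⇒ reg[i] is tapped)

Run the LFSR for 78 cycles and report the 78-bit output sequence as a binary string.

110010100011010010111111101000101100011101011001011001111000111110111010000011

k : reg_k → out_k, fb_k
0: 110010100 → 1, fb=0
1: 100101000 → 1, fb=1
2: 001010001 → 0, fb=1
3: 010100011 → 0, fb=0
4: 101000110 → 1, fb=1
5: 010001101 → 0, fb=0
6: 100011010 → 1, fb=0
7: 000110100 → 0, fb=1
8: 001101001 → 0, fb=0
9: 011010010 → 0, fb=1
10: 110100101 → 1, fb=1
11: 101001011 → 1, fb=1
12: 010010111 → 0, fb=1
13: 100101111 → 1, fb=1
14: 001011111 → 0, fb=1
15: 010111111 → 0, fb=1
16: 101111111 → 1, fb=0
17: 011111110 → 0, fb=1
18: 111111101 → 1, fb=0
19: 111111010 → 1, fb=0
20: 111110100 → 1, fb=0
21: 111101000 → 1, fb=1
22: 111010001 → 1, fb=0
23: 110100010 → 1, fb=1
24: 101000101 → 1, fb=1
25: 010001011 → 0, fb=0
26: 100010110 → 1, fb=0
27: 000101100 → 0, fb=0
28: 001011000 → 0, fb=1
29: 010110001 → 0, fb=1
30: 101100011 → 1, fb=1
31: 011000111 → 0, fb=0
32: 110001110 → 1, fb=1
33: 100011101 → 1, fb=0
34: 000111010 → 0, fb=1
35: 001110101 → 0, fb=1
36: 011101011 → 0, fb=0
37: 111010110 → 1, fb=0
38: 110101100 → 1, fb=1
39: 101011001 → 1, fb=0
40: 010110010 → 0, fb=1
41: 101100101 → 1, fb=1
42: 011001011 → 0, fb=0
43: 110010110 → 1, fb=0
44: 100101100 → 1, fb=1
45: 001011001 → 0, fb=1
46: 010110011 → 0, fb=1
47: 101100111 → 1, fb=1
48: 011001111 → 0, fb=0
49: 110011110 → 1, fb=0
50: 100111100 → 1, fb=0
51: 001111000 → 0, fb=1
52: 011110001 → 0, fb=1
53: 111100011 → 1, fb=1
54: 111000111 → 1, fb=1
55: 110001111 → 1, fb=1
56: 100011111 → 1, fb=0
57: 000111110 → 0, fb=1
58: 001111101 → 0, fb=1
59: 011111011 → 0, fb=1
60: 111110111 → 1, fb=0
61: 111101110 → 1, fb=1
62: 111011101 → 1, fb=0
63: 110111010 → 1, fb=0
64: 101110100 → 1, fb=0
65: 011101000 → 0, fb=0
66: 111010000 → 1, fb=0
67: 110100000 → 1, fb=1
68: 101000001 → 1, fb=1
69: 010000011 → 0, fb=0
70: 100000110 → 1, fb=1
71: 000001101 → 0, fb=0
72: 000011010 → 0, fb=1
73: 000110101 → 0, fb=1
74: 001101011 → 0, fb=0
75: 011010110 → 0, fb=1
76: 110101101 → 1, fb=1
77: 101011011 → 1, fb=0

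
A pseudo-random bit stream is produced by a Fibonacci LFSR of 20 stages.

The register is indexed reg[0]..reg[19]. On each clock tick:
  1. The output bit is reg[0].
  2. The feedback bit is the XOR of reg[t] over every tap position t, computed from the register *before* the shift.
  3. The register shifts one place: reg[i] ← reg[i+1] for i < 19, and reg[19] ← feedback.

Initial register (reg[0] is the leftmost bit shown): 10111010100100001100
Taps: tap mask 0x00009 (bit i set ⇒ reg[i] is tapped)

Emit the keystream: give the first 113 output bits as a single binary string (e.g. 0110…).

step | reg (before) | out | fb
   0 | 10111010100100001100 | 1 | 0
   1 | 01110101001000011000 | 0 | 1
   2 | 11101010010000110001 | 1 | 1
   3 | 11010100100001100011 | 1 | 0
   4 | 10101001000011000110 | 1 | 1
   5 | 01010010000110001101 | 0 | 1
   6 | 10100100001100011011 | 1 | 1
   7 | 01001000011000110111 | 0 | 0
   8 | 10010000110001101110 | 1 | 0
   9 | 00100001100011011100 | 0 | 0
  10 | 01000011000110111000 | 0 | 0
  11 | 10000110001101110000 | 1 | 1
  12 | 00001100011011100001 | 0 | 0
  13 | 00011000110111000010 | 0 | 1
  14 | 00110001101110000101 | 0 | 1
  15 | 01100011011100001011 | 0 | 0
  16 | 11000110111000010110 | 1 | 1
  17 | 10001101110000101101 | 1 | 1
  18 | 00011011100001011011 | 0 | 1
  19 | 00110111000010110111 | 0 | 1
  20 | 01101110000101101111 | 0 | 0
  21 | 11011100001011011110 | 1 | 0
  22 | 10111000010110111100 | 1 | 0
  23 | 01110000101101111000 | 0 | 1
  24 | 11100001011011110001 | 1 | 1
  25 | 11000010110111100011 | 1 | 1
  26 | 10000101101111000111 | 1 | 1
  27 | 00001011011110001111 | 0 | 0
  28 | 00010110111100011110 | 0 | 1
  29 | 00101101111000111101 | 0 | 0
  30 | 01011011110001111010 | 0 | 1
  31 | 10110111100011110101 | 1 | 0
  32 | 01101111000111101010 | 0 | 0
  33 | 11011110001111010100 | 1 | 0
  34 | 10111100011110101000 | 1 | 0
  35 | 01111000111101010000 | 0 | 1
  36 | 11110001111010100001 | 1 | 0
  37 | 11100011110101000010 | 1 | 1
  38 | 11000111101010000101 | 1 | 1
  39 | 10001111010100001011 | 1 | 1
  40 | 00011110101000010111 | 0 | 1
  41 | 00111101010000101111 | 0 | 1
  42 | 01111010100001011111 | 0 | 1
  43 | 11110101000010111111 | 1 | 0
  44 | 11101010000101111110 | 1 | 1
  45 | 11010100001011111101 | 1 | 0
  46 | 10101000010111111010 | 1 | 1
  47 | 01010000101111110101 | 0 | 1
  48 | 10100001011111101011 | 1 | 1
  49 | 01000010111111010111 | 0 | 0
  50 | 10000101111110101110 | 1 | 1
  51 | 00001011111101011101 | 0 | 0
  52 | 00010111111010111010 | 0 | 1
  53 | 00101111110101110101 | 0 | 0
  54 | 01011111101011101010 | 0 | 1
  55 | 10111111010111010101 | 1 | 0
  56 | 01111110101110101010 | 0 | 1
  57 | 11111101011101010101 | 1 | 0
  58 | 11111010111010101010 | 1 | 0
  59 | 11110101110101010100 | 1 | 0
  60 | 11101011101010101000 | 1 | 1
  61 | 11010111010101010001 | 1 | 0
  62 | 10101110101010100010 | 1 | 1
  63 | 01011101010101000101 | 0 | 1
  64 | 10111010101010001011 | 1 | 0
  65 | 01110101010100010110 | 0 | 1
  66 | 11101010101000101101 | 1 | 1
  67 | 11010101010001011011 | 1 | 0
  68 | 10101010100010110110 | 1 | 1
  69 | 01010101000101101101 | 0 | 1
  70 | 10101010001011011011 | 1 | 1
  71 | 01010100010110110111 | 0 | 1
  72 | 10101000101101101111 | 1 | 1
  73 | 01010001011011011111 | 0 | 1
  74 | 10100010110110111111 | 1 | 1
  75 | 01000101101101111111 | 0 | 0
  76 | 10001011011011111110 | 1 | 1
  77 | 00010110110111111101 | 0 | 1
  78 | 00101101101111111011 | 0 | 0
  79 | 01011011011111110110 | 0 | 1
  80 | 10110110111111101101 | 1 | 0
  81 | 01101101111111011010 | 0 | 0
  82 | 11011011111110110100 | 1 | 0
  83 | 10110111111101101000 | 1 | 0
  84 | 01101111111011010000 | 0 | 0
  85 | 11011111110110100000 | 1 | 0
  86 | 10111111101101000000 | 1 | 0
  87 | 01111111011010000000 | 0 | 1
  88 | 11111110110100000001 | 1 | 0
  89 | 11111101101000000010 | 1 | 0
  90 | 11111011010000000100 | 1 | 0
  91 | 11110110100000001000 | 1 | 0
  92 | 11101101000000010000 | 1 | 1
  93 | 11011010000000100001 | 1 | 0
  94 | 10110100000001000010 | 1 | 0
  95 | 01101000000010000100 | 0 | 0
  96 | 11010000000100001000 | 1 | 0
  97 | 10100000001000010000 | 1 | 1
  98 | 01000000010000100001 | 0 | 0
  99 | 10000000100001000010 | 1 | 1
 100 | 00000001000010000101 | 0 | 0
 101 | 00000010000100001010 | 0 | 0
 102 | 00000100001000010100 | 0 | 0
 103 | 00001000010000101000 | 0 | 0
 104 | 00010000100001010000 | 0 | 1
 105 | 00100001000010100001 | 0 | 0
 106 | 01000010000101000010 | 0 | 0
 107 | 10000100001010000100 | 1 | 1
 108 | 00001000010100001001 | 0 | 0
 109 | 00010000101000010010 | 0 | 1
 110 | 00100001010000100101 | 0 | 0
 111 | 01000010100001001010 | 0 | 0
 112 | 10000101000010010100 | 1 | 1

10111010100100001100011011100001011011110001111010100001011111101011101010101000101101101111111011010000000100001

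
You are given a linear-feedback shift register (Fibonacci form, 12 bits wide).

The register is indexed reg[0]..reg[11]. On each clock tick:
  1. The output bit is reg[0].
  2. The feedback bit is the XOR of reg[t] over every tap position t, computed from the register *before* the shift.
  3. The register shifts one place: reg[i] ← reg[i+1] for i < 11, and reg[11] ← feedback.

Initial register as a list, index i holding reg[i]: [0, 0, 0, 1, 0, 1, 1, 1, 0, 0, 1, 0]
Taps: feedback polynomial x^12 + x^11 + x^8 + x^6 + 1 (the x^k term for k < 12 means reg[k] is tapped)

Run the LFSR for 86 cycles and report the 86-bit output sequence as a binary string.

tick  register→output (feedback)
  0  000101110010→0 (1)
  1  001011100101→0 (0)
  2  010111001010→0 (1)
  3  101110010101→1 (0)
  4  011100101010→0 (0)
  5  111001010100→1 (1)
  6  110010101001→1 (0)
  7  100101010010→1 (1)
  8  001010100101→0 (0)
  9  010101001010→0 (1)
 10  101010010101→1 (0)
 11  010100101010→0 (0)
 12  101001010100→1 (1)
 13  010010101001→0 (1)
 14  100101010011→1 (0)
 15  001010100110→0 (1)
 16  010101001101→0 (0)
 17  101010011010→1 (0)
 18  010100110100→0 (1)
 19  101001101001→1 (0)
 20  010011010010→0 (0)
 21  100110100100→1 (0)
 22  001101001000→0 (1)
 23  011010010001→0 (1)
 24  110100100011→1 (1)
 25  101001000111→1 (0)
 26  010010001110→0 (1)
 27  100100011101→1 (1)
 28  001000111011→0 (1)
 29  010001110111→0 (0)
 30  100011101110→1 (1)
 31  000111011101→0 (0)
 32  001110111010→0 (0)
 33  011101110100→0 (1)
 34  111011101001→1 (0)
 35  110111010010→1 (1)
 36  101110100101→1 (1)
 37  011101001011→0 (0)
 38  111010010110→1 (1)
 39  110100101101→1 (0)
 40  101001011010→1 (0)
 41  010010110100→0 (1)
 42  100101101001→1 (0)
 43  001011010010→0 (0)
 44  010110100100→0 (1)
 45  101101001001→1 (1)
 46  011010010011→0 (1)
 47  110100100111→1 (1)
 48  101001001111→1 (1)
 49  010010011111→0 (0)
 50  100100111110→1 (1)
 51  001001111101→0 (1)
 52  010011111011→0 (1)
 53  100111110111→1 (1)
 54  001111101111→0 (1)
 55  011111011111→0 (0)
 56  111110111110→1 (1)
 57  111101111101→1 (0)
 58  111011111010→1 (1)
 59  110111110101→1 (1)
 60  101111101011→1 (0)
 61  011111010110→0 (0)
 62  111110101100→1 (1)
 63  111101011001→1 (1)
 64  111010110011→1 (1)
 65  110101100111→1 (1)
 66  101011001111→1 (1)
 67  010110011111→0 (0)
 68  101100111110→1 (1)
 69  011001111101→0 (1)
 70  110011111011→1 (0)
 71  100111110110→1 (0)
 72  001111101100→0 (0)
 73  011111011000→0 (1)
 74  111110110001→1 (1)
 75  111101100011→1 (1)
 76  111011000111→1 (0)
 77  110110001110→1 (0)
 78  101100011100→1 (0)
 79  011000111000→0 (0)
 80  110001110000→1 (0)
 81  100011100000→1 (0)
 82  000111000000→0 (0)
 83  001110000000→0 (0)
 84  011100000000→0 (0)
 85  111000000000→1 (1)

00010111001010100101010011010010001110111010010110100100111110111110101100111110110001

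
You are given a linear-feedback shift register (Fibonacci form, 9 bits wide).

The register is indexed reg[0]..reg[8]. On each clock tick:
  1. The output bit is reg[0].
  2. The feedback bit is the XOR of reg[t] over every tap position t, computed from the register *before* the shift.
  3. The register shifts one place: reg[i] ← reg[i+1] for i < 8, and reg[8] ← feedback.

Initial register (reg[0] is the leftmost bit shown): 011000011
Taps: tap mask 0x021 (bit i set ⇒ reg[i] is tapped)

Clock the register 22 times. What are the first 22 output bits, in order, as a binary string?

tick  register→output (feedback)
  0  011000011→0 (0)
  1  110000110→1 (1)
  2  100001101→1 (0)
  3  000011010→0 (1)
  4  000110101→0 (0)
  5  001101010→0 (1)
  6  011010101→0 (0)
  7  110101010→1 (0)
  8  101010100→1 (1)
  9  010101001→0 (1)
 10  101010011→1 (1)
 11  010100111→0 (0)
 12  101001110→1 (0)
 13  010011100→0 (1)
 14  100111001→1 (0)
 15  001110010→0 (0)
 16  011100100→0 (0)
 17  111001000→1 (0)
 18  110010000→1 (1)
 19  100100001→1 (1)
 20  001000011→0 (0)
 21  010000110→0 (0)

0110000110101010011100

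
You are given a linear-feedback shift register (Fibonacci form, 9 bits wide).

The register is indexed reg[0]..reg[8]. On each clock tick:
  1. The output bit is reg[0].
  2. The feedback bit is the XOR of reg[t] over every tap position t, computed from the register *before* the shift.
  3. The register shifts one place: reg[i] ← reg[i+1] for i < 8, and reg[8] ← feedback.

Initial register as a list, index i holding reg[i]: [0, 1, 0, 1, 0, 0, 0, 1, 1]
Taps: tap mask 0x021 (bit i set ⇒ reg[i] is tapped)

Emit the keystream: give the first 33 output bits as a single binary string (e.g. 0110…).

step | reg (before) | out | fb
   0 | 010100011 | 0 | 0
   1 | 101000110 | 1 | 1
   2 | 010001101 | 0 | 1
   3 | 100011011 | 1 | 0
   4 | 000110110 | 0 | 0
   5 | 001101100 | 0 | 1
   6 | 011011001 | 0 | 1
   7 | 110110011 | 1 | 1
   8 | 101100111 | 1 | 1
   9 | 011001111 | 0 | 1
  10 | 110011111 | 1 | 0
  11 | 100111110 | 1 | 0
  12 | 001111100 | 0 | 1
  13 | 011111001 | 0 | 1
  14 | 111110011 | 1 | 1
  15 | 111100111 | 1 | 1
  16 | 111001111 | 1 | 0
  17 | 110011110 | 1 | 0
  18 | 100111100 | 1 | 0
  19 | 001111000 | 0 | 1
  20 | 011110001 | 0 | 0
  21 | 111100010 | 1 | 1
  22 | 111000101 | 1 | 1
  23 | 110001011 | 1 | 0
  24 | 100010110 | 1 | 1
  25 | 000101101 | 0 | 1
  26 | 001011011 | 0 | 1
  27 | 010110111 | 0 | 0
  28 | 101101110 | 1 | 0
  29 | 011011100 | 0 | 1
  30 | 110111001 | 1 | 0
  31 | 101110010 | 1 | 1
  32 | 011100101 | 0 | 0

010100011011001111100111100010110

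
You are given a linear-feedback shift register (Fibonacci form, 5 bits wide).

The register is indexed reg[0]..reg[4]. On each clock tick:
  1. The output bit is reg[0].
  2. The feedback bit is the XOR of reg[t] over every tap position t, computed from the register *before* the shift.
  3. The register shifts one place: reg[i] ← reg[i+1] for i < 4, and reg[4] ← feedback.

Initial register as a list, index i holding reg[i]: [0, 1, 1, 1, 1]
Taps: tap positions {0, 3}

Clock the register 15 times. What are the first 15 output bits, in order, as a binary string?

011111001101001

k : reg_k → out_k, fb_k
0: 01111 → 0, fb=1
1: 11111 → 1, fb=0
2: 11110 → 1, fb=0
3: 11100 → 1, fb=1
4: 11001 → 1, fb=1
5: 10011 → 1, fb=0
6: 00110 → 0, fb=1
7: 01101 → 0, fb=0
8: 11010 → 1, fb=0
9: 10100 → 1, fb=1
10: 01001 → 0, fb=0
11: 10010 → 1, fb=0
12: 00100 → 0, fb=0
13: 01000 → 0, fb=0
14: 10000 → 1, fb=1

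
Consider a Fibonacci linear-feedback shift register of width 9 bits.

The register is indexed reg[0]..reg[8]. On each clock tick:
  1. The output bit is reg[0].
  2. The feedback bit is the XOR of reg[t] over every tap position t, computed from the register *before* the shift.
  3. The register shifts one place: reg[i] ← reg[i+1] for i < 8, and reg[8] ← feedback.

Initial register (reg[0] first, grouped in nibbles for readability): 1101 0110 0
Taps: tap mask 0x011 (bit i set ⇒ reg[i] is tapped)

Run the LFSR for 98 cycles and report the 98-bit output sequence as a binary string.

tick  register→output (feedback)
  0  110101100→1 (1)
  1  101011001→1 (0)
  2  010110010→0 (1)
  3  101100101→1 (1)
  4  011001011→0 (0)
  5  110010110→1 (0)
  6  100101100→1 (1)
  7  001011001→0 (1)
  8  010110011→0 (1)
  9  101100111→1 (1)
 10  011001111→0 (0)
 11  110011110→1 (0)
 12  100111100→1 (0)
 13  001111000→0 (1)
 14  011110001→0 (1)
 15  111100011→1 (1)
 16  111000111→1 (1)
 17  110001111→1 (1)
 18  100011111→1 (0)
 19  000111110→0 (1)
 20  001111101→0 (1)
 21  011111011→0 (1)
 22  111110111→1 (0)
 23  111101110→1 (1)
 24  111011101→1 (0)
 25  110111010→1 (0)
 26  101110100→1 (0)
 27  011101000→0 (0)
 28  111010000→1 (0)
 29  110100000→1 (1)
 30  101000001→1 (1)
 31  010000011→0 (0)
 32  100000110→1 (1)
 33  000001101→0 (0)
 34  000011010→0 (1)
 35  000110101→0 (1)
 36  001101011→0 (0)
 37  011010110→0 (1)
 38  110101101→1 (1)
 39  101011011→1 (0)
 40  010110110→0 (1)
 41  101101101→1 (1)
 42  011011011→0 (1)
 43  110110111→1 (0)
 44  101101110→1 (1)
 45  011011101→0 (1)
 46  110111011→1 (0)
 47  101110110→1 (0)
 48  011101100→0 (0)
 49  111011000→1 (0)
 50  110110000→1 (0)
 51  101100000→1 (1)
 52  011000001→0 (0)
 53  110000010→1 (1)
 54  100000101→1 (1)
 55  000001011→0 (0)
 56  000010110→0 (1)
 57  000101101→0 (0)
 58  001011010→0 (1)
 59  010110101→0 (1)
 60  101101011→1 (1)
 61  011010111→0 (1)
 62  110101111→1 (1)
 63  101011111→1 (0)
 64  010111110→0 (1)
 65  101111101→1 (0)
 66  011111010→0 (1)
 67  111110101→1 (0)
 68  111101010→1 (1)
 69  111010101→1 (0)
 70  110101010→1 (1)
 71  101010101→1 (0)
 72  010101010→0 (0)
 73  101010100→1 (0)
 74  010101000→0 (0)
 75  101010000→1 (0)
 76  010100000→0 (0)
 77  101000000→1 (1)
 78  010000001→0 (0)
 79  100000010→1 (1)
 80  000000101→0 (0)
 81  000001010→0 (0)
 82  000010100→0 (1)
 83  000101001→0 (0)
 84  001010010→0 (1)
 85  010100101→0 (0)
 86  101001010→1 (1)
 87  010010101→0 (1)
 88  100101011→1 (1)
 89  001010111→0 (1)
 90  010101111→0 (0)
 91  101011110→1 (0)
 92  010111100→0 (1)
 93  101111001→1 (0)
 94  011110010→0 (1)
 95  111100101→1 (1)
 96  111001011→1 (1)
 97  110010111→1 (0)

11010110010110011110001111101110100000110101101101110110000010110101111101010101000000101001010111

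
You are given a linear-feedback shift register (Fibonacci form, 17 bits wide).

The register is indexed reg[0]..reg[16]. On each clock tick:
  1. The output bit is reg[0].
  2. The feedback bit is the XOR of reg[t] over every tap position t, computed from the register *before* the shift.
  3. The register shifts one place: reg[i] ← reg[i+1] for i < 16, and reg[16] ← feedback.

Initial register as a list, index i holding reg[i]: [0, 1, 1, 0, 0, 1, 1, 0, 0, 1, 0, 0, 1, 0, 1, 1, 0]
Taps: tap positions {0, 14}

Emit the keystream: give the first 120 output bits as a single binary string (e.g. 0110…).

011001100100101101011000001000011001111111101101011000111000011001111110000000110101010110110111010000101000101011111110

tick  register→output (feedback)
  0  01100110010010110→0 (1)
  1  11001100100101101→1 (0)
  2  10011001001011010→1 (1)
  3  00110010010110101→0 (1)
  4  01100100101101011→0 (0)
  5  11001001011010110→1 (0)
  6  10010010110101100→1 (0)
  7  00100101101011000→0 (0)
  8  01001011010110000→0 (0)
  9  10010110101100000→1 (1)
 10  00101101011000001→0 (0)
 11  01011010110000010→0 (0)
 12  10110101100000100→1 (0)
 13  01101011000001000→0 (0)
 14  11010110000010000→1 (1)
 15  10101100000100001→1 (1)
 16  01011000001000011→0 (0)
 17  10110000010000110→1 (0)
 18  01100000100001100→0 (1)
 19  11000001000011001→1 (1)
 20  10000010000110011→1 (1)
 21  00000100001100111→0 (1)
 22  00001000011001111→0 (1)
 23  00010000110011111→0 (1)
 24  00100001100111111→0 (1)
 25  01000011001111111→0 (1)
 26  10000110011111111→1 (0)
 27  00001100111111110→0 (1)
 28  00011001111111101→0 (1)
 29  00110011111111011→0 (0)
 30  01100111111110110→0 (1)
 31  11001111111101101→1 (0)
 32  10011111111011010→1 (1)
 33  00111111110110101→0 (1)
 34  01111111101101011→0 (0)
 35  11111111011010110→1 (0)
 36  11111110110101100→1 (0)
 37  11111101101011000→1 (1)
 38  11111011010110001→1 (1)
 39  11110110101100011→1 (1)
 40  11101101011000111→1 (0)
 41  11011010110001110→1 (0)
 42  10110101100011100→1 (0)
 43  01101011000111000→0 (0)
 44  11010110001110000→1 (1)
 45  10101100011100001→1 (1)
 46  01011000111000011→0 (0)
 47  10110001110000110→1 (0)
 48  01100011100001100→0 (1)
 49  11000111000011001→1 (1)
 50  10001110000110011→1 (1)
 51  00011100001100111→0 (1)
 52  00111000011001111→0 (1)
 53  01110000110011111→0 (1)
 54  11100001100111111→1 (0)
 55  11000011001111110→1 (0)
 56  10000110011111100→1 (0)
 57  00001100111111000→0 (0)
 58  00011001111110000→0 (0)
 59  00110011111100000→0 (0)
 60  01100111111000000→0 (0)
 61  11001111110000000→1 (1)
 62  10011111100000001→1 (1)
 63  00111111000000011→0 (0)
 64  01111110000000110→0 (1)
 65  11111100000001101→1 (0)
 66  11111000000011010→1 (1)
 67  11110000000110101→1 (0)
 68  11100000001101010→1 (1)
 69  11000000011010101→1 (0)
 70  10000000110101010→1 (1)
 71  00000001101010101→0 (1)
 72  00000011010101011→0 (0)
 73  00000110101010110→0 (1)
 74  00001101010101101→0 (1)
 75  00011010101011011→0 (0)
 76  00110101010110110→0 (1)
 77  01101010101101101→0 (1)
 78  11010101011011011→1 (1)
 79  10101010110110111→1 (0)
 80  01010101101101110→0 (1)
 81  10101011011011101→1 (0)
 82  01010110110111010→0 (0)
 83  10101101101110100→1 (0)
 84  01011011011101000→0 (0)
 85  10110110111010000→1 (1)
 86  01101101110100001→0 (0)
 87  11011011101000010→1 (1)
 88  10110111010000101→1 (0)
 89  01101110100001010→0 (0)
 90  11011101000010100→1 (0)
 91  10111010000101000→1 (1)
 92  01110100001010001→0 (0)
 93  11101000010100010→1 (1)
 94  11010000101000101→1 (0)
 95  10100001010001010→1 (1)
 96  01000010100010101→0 (1)
 97  10000101000101011→1 (1)
 98  00001010001010111→0 (1)
 99  00010100010101111→0 (1)
100  00101000101011111→0 (1)
101  01010001010111111→0 (1)
102  10100010101111111→1 (0)
103  01000101011111110→0 (1)
104  10001010111111101→1 (0)
105  00010101111111010→0 (0)
106  00101011111110100→0 (1)
107  01010111111101001→0 (0)
108  10101111111010010→1 (1)
109  01011111110100101→0 (1)
110  10111111101001011→1 (1)
111  01111111010010111→0 (1)
112  11111110100101111→1 (0)
113  11111101001011110→1 (0)
114  11111010010111100→1 (0)
115  11110100101111000→1 (1)
116  11101001011110001→1 (1)
117  11010010111100011→1 (1)
118  10100101111000111→1 (0)
119  01001011110001110→0 (1)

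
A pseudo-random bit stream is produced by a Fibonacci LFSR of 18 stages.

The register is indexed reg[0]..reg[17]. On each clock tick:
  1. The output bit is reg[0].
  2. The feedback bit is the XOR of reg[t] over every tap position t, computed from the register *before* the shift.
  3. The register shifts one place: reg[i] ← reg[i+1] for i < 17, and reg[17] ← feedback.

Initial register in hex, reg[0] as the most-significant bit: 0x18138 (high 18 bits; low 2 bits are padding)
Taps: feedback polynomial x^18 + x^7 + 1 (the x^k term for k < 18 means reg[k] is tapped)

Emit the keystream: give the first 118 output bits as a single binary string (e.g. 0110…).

step | reg (before) | out | fb
   0 | 000110000001001110 | 0 | 0
   1 | 001100000010011100 | 0 | 0
   2 | 011000000100111000 | 0 | 0
   3 | 110000001001110000 | 1 | 1
   4 | 100000010011100001 | 1 | 0
   5 | 000000100111000010 | 0 | 0
   6 | 000001001110000100 | 0 | 0
   7 | 000010011100001000 | 0 | 1
   8 | 000100111000010001 | 0 | 1
   9 | 001001110000100011 | 0 | 1
  10 | 010011100001000111 | 0 | 0
  11 | 100111000010001110 | 1 | 1
  12 | 001110000100011101 | 0 | 0
  13 | 011100001000111010 | 0 | 0
  14 | 111000010001110100 | 1 | 0
  15 | 110000100011101000 | 1 | 1
  16 | 100001000111010001 | 1 | 1
  17 | 000010001110100011 | 0 | 0
  18 | 000100011101000110 | 0 | 1
  19 | 001000111010001101 | 0 | 1
  20 | 010001110100011011 | 0 | 1
  21 | 100011101000110111 | 1 | 1
  22 | 000111010001101111 | 0 | 1
  23 | 001110100011011111 | 0 | 0
  24 | 011101000110111110 | 0 | 0
  25 | 111010001101111100 | 1 | 1
  26 | 110100011011111001 | 1 | 0
  27 | 101000110111110010 | 1 | 0
  28 | 010001101111100100 | 0 | 0
  29 | 100011011111001000 | 1 | 0
  30 | 000110111110010000 | 0 | 1
  31 | 001101111100100001 | 0 | 1
  32 | 011011111001000011 | 0 | 1
  33 | 110111110010000111 | 1 | 0
  34 | 101111100100001110 | 1 | 1
  35 | 011111001000011101 | 0 | 0
  36 | 111110010000111010 | 1 | 0
  37 | 111100100001110100 | 1 | 1
  38 | 111001000011101001 | 1 | 1
  39 | 110010000111010011 | 1 | 1
  40 | 100100001110100111 | 1 | 1
  41 | 001000011101001111 | 0 | 1
  42 | 010000111010011111 | 0 | 1
  43 | 100001110100111111 | 1 | 0
  44 | 000011101001111110 | 0 | 0
  45 | 000111010011111100 | 0 | 1
  46 | 001110100111111001 | 0 | 0
  47 | 011101001111110010 | 0 | 0
  48 | 111010011111100100 | 1 | 0
  49 | 110100111111001000 | 1 | 0
  50 | 101001111110010000 | 1 | 0
  51 | 010011111100100000 | 0 | 1
  52 | 100111111001000001 | 1 | 0
  53 | 001111110010000010 | 0 | 1
  54 | 011111100100000101 | 0 | 0
  55 | 111111001000001010 | 1 | 1
  56 | 111110010000010101 | 1 | 0
  57 | 111100100000101010 | 1 | 1
  58 | 111001000001010101 | 1 | 1
  59 | 110010000010101011 | 1 | 1
  60 | 100100000101010111 | 1 | 1
  61 | 001000001010101111 | 0 | 0
  62 | 010000010101011110 | 0 | 1
  63 | 100000101010111101 | 1 | 1
  64 | 000001010101111011 | 0 | 1
  65 | 000010101011110111 | 0 | 0
  66 | 000101010111101110 | 0 | 1
  67 | 001010101111011101 | 0 | 0
  68 | 010101011110111010 | 0 | 1
  69 | 101010111101110101 | 1 | 0
  70 | 010101111011101010 | 0 | 1
  71 | 101011110111010101 | 1 | 0
  72 | 010111101110101010 | 0 | 0
  73 | 101111011101010100 | 1 | 0
  74 | 011110111010101000 | 0 | 1
  75 | 111101110101010001 | 1 | 0
  76 | 111011101010100010 | 1 | 1
  77 | 110111010101000101 | 1 | 0
  78 | 101110101010001010 | 1 | 1
  79 | 011101010100010101 | 0 | 1
  80 | 111010101000101011 | 1 | 1
  81 | 110101010001010111 | 1 | 0
  82 | 101010100010101110 | 1 | 1
  83 | 010101000101011101 | 0 | 0
  84 | 101010001010111010 | 1 | 1
  85 | 010100010101110101 | 0 | 1
  86 | 101000101011101011 | 1 | 1
  87 | 010001010111010111 | 0 | 1
  88 | 100010101110101111 | 1 | 1
  89 | 000101011101011111 | 0 | 1
  90 | 001010111010111111 | 0 | 1
  91 | 010101110101111111 | 0 | 1
  92 | 101011101011111111 | 1 | 1
  93 | 010111010111111111 | 0 | 1
  94 | 101110101111111111 | 1 | 1
  95 | 011101011111111111 | 0 | 1
  96 | 111010111111111111 | 1 | 0
  97 | 110101111111111110 | 1 | 0
  98 | 101011111111111100 | 1 | 0
  99 | 010111111111111000 | 0 | 1
 100 | 101111111111110001 | 1 | 0
 101 | 011111111111100010 | 0 | 1
 102 | 111111111111000101 | 1 | 0
 103 | 111111111110001010 | 1 | 0
 104 | 111111111100010100 | 1 | 0
 105 | 111111111000101000 | 1 | 0
 106 | 111111110001010000 | 1 | 0
 107 | 111111100010100000 | 1 | 1
 108 | 111111000101000001 | 1 | 1
 109 | 111110001010000011 | 1 | 1
 110 | 111100010100000111 | 1 | 0
 111 | 111000101000001110 | 1 | 1
 112 | 110001010000011101 | 1 | 0
 113 | 100010100000111010 | 1 | 1
 114 | 000101000001110101 | 0 | 0
 115 | 001010000011101010 | 0 | 0
 116 | 010100000111010100 | 0 | 0
 117 | 101000001110101000 | 1 | 1

0001100000010011100001000111010001101111100100001110100111111001000001010101111011101010100010101110101111111111110001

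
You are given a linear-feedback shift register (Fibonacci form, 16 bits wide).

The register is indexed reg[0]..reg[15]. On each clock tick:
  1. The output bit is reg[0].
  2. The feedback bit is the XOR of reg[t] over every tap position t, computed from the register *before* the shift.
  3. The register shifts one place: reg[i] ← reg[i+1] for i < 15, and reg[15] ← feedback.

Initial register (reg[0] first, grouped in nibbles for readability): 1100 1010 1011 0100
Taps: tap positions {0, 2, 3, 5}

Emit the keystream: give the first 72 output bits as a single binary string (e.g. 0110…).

110010101011010011100011010111000001111101001111011100011110011100000101

step | reg (before) | out | fb
   0 | 1100101010110100 | 1 | 1
   1 | 1001010101101001 | 1 | 1
   2 | 0010101011010011 | 0 | 1
   3 | 0101010110100111 | 0 | 0
   4 | 1010101101001110 | 1 | 0
   5 | 0101011010011100 | 0 | 0
   6 | 1010110100111000 | 1 | 1
   7 | 0101101001110001 | 0 | 1
   8 | 1011010011100011 | 1 | 0
   9 | 0110100111000110 | 0 | 1
  10 | 1101001110001101 | 1 | 0
  11 | 1010011100011010 | 1 | 1
  12 | 0100111000110101 | 0 | 1
  13 | 1001110001101011 | 1 | 1
  14 | 0011100011010111 | 0 | 0
  15 | 0111000110101110 | 0 | 0
  16 | 1110001101011100 | 1 | 0
  17 | 1100011010111000 | 1 | 0
  18 | 1000110101110000 | 1 | 0
  19 | 0001101011100000 | 0 | 1
  20 | 0011010111000001 | 0 | 1
  21 | 0110101110000011 | 0 | 1
  22 | 1101011100000111 | 1 | 1
  23 | 1010111000001111 | 1 | 1
  24 | 0101110000011111 | 0 | 0
  25 | 1011100000111110 | 1 | 1
  26 | 0111000001111101 | 0 | 0
  27 | 1110000011111010 | 1 | 0
  28 | 1100000111110100 | 1 | 1
  29 | 1000001111101001 | 1 | 1
  30 | 0000011111010011 | 0 | 1
  31 | 0000111110100111 | 0 | 1
  32 | 0001111101001111 | 0 | 0
  33 | 0011111010011110 | 0 | 1
  34 | 0111110100111101 | 0 | 1
  35 | 1111101001111011 | 1 | 1
  36 | 1111010011110111 | 1 | 0
  37 | 1110100111101110 | 1 | 0
  38 | 1101001111011100 | 1 | 0
  39 | 1010011110111000 | 1 | 1
  40 | 0100111101110001 | 0 | 1
  41 | 1001111011100011 | 1 | 1
  42 | 0011110111000111 | 0 | 1
  43 | 0111101110001111 | 0 | 0
  44 | 1111011100011110 | 1 | 0
  45 | 1110111000111100 | 1 | 1
  46 | 1101110001111001 | 1 | 1
  47 | 1011100011110011 | 1 | 1
  48 | 0111000111100111 | 0 | 0
  49 | 1110001111001110 | 1 | 0
  50 | 1100011110011100 | 1 | 0
  51 | 1000111100111000 | 1 | 0
  52 | 0001111001110000 | 0 | 0
  53 | 0011110011100000 | 0 | 1
  54 | 0111100111000001 | 0 | 0
  55 | 1111001110000010 | 1 | 1
  56 | 1110011100000101 | 1 | 1
  57 | 1100111000001011 | 1 | 0
  58 | 1001110000010110 | 1 | 1
  59 | 0011100000101101 | 0 | 0
  60 | 0111000001011010 | 0 | 0
  61 | 1110000010110100 | 1 | 0
  62 | 1100000101101000 | 1 | 1
  63 | 1000001011010001 | 1 | 1
  64 | 0000010110100011 | 0 | 1
  65 | 0000101101000111 | 0 | 0
  66 | 0001011010001110 | 0 | 0
  67 | 0010110100011100 | 0 | 0
  68 | 0101101000111000 | 0 | 1
  69 | 1011010001110001 | 1 | 0
  70 | 0110100011100010 | 0 | 1
  71 | 1101000111000101 | 1 | 0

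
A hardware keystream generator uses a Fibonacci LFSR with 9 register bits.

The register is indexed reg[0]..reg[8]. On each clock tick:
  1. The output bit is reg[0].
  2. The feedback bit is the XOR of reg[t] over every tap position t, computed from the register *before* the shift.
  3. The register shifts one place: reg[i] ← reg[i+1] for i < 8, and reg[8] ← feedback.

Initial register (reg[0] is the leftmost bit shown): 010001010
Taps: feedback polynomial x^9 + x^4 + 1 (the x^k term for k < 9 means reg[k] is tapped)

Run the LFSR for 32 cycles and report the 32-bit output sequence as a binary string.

01000101000010101101001111110110

step | reg (before) | out | fb
   0 | 010001010 | 0 | 0
   1 | 100010100 | 1 | 0
   2 | 000101000 | 0 | 0
   3 | 001010000 | 0 | 1
   4 | 010100001 | 0 | 0
   5 | 101000010 | 1 | 1
   6 | 010000101 | 0 | 0
   7 | 100001010 | 1 | 1
   8 | 000010101 | 0 | 1
   9 | 000101011 | 0 | 0
  10 | 001010110 | 0 | 1
  11 | 010101101 | 0 | 0
  12 | 101011010 | 1 | 0
  13 | 010110100 | 0 | 1
  14 | 101101001 | 1 | 1
  15 | 011010011 | 0 | 1
  16 | 110100111 | 1 | 1
  17 | 101001111 | 1 | 1
  18 | 010011111 | 0 | 1
  19 | 100111111 | 1 | 0
  20 | 001111110 | 0 | 1
  21 | 011111101 | 0 | 1
  22 | 111111011 | 1 | 0
  23 | 111110110 | 1 | 0
  24 | 111101100 | 1 | 1
  25 | 111011001 | 1 | 0
  26 | 110110010 | 1 | 0
  27 | 101100100 | 1 | 1
  28 | 011001001 | 0 | 0
  29 | 110010010 | 1 | 0
  30 | 100100100 | 1 | 1
  31 | 001001001 | 0 | 0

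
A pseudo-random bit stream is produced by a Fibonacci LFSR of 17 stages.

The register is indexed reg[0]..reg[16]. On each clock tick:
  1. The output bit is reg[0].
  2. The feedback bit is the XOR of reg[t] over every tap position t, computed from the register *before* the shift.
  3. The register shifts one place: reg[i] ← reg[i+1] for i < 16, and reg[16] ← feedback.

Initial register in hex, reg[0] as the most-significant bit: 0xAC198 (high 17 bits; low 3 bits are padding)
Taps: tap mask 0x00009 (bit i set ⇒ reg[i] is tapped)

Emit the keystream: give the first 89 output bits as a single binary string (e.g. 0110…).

10101100000110011110011001101011011010101001100000011111001011000111001100100111111101010

k : reg_k → out_k, fb_k
0: 10101100000110011 → 1, fb=1
1: 01011000001100111 → 0, fb=1
2: 10110000011001111 → 1, fb=0
3: 01100000110011110 → 0, fb=0
4: 11000001100111100 → 1, fb=1
5: 10000011001111001 → 1, fb=1
6: 00000110011110011 → 0, fb=0
7: 00001100111100110 → 0, fb=0
8: 00011001111001100 → 0, fb=1
9: 00110011110011001 → 0, fb=1
10: 01100111100110011 → 0, fb=0
11: 11001111001100110 → 1, fb=1
12: 10011110011001101 → 1, fb=0
13: 00111100110011010 → 0, fb=1
14: 01111001100110101 → 0, fb=1
15: 11110011001101011 → 1, fb=0
16: 11100110011010110 → 1, fb=1
17: 11001100110101101 → 1, fb=1
18: 10011001101011011 → 1, fb=0
19: 00110011010110110 → 0, fb=1
20: 01100110101101101 → 0, fb=0
21: 11001101011011010 → 1, fb=1
22: 10011010110110101 → 1, fb=0
23: 00110101101101010 → 0, fb=1
24: 01101011011010101 → 0, fb=0
25: 11010110110101010 → 1, fb=0
26: 10101101101010100 → 1, fb=1
27: 01011011010101001 → 0, fb=1
28: 10110110101010011 → 1, fb=0
29: 01101101010100110 → 0, fb=0
30: 11011010101001100 → 1, fb=0
31: 10110101010011000 → 1, fb=0
32: 01101010100110000 → 0, fb=0
33: 11010101001100000 → 1, fb=0
34: 10101010011000000 → 1, fb=1
35: 01010100110000001 → 0, fb=1
36: 10101001100000011 → 1, fb=1
37: 01010011000000111 → 0, fb=1
38: 10100110000001111 → 1, fb=1
39: 01001100000011111 → 0, fb=0
40: 10011000000111110 → 1, fb=0
41: 00110000001111100 → 0, fb=1
42: 01100000011111001 → 0, fb=0
43: 11000000111110010 → 1, fb=1
44: 10000001111100101 → 1, fb=1
45: 00000011111001011 → 0, fb=0
46: 00000111110010110 → 0, fb=0
47: 00001111100101100 → 0, fb=0
48: 00011111001011000 → 0, fb=1
49: 00111110010110001 → 0, fb=1
50: 01111100101100011 → 0, fb=1
51: 11111001011000111 → 1, fb=0
52: 11110010110001110 → 1, fb=0
53: 11100101100011100 → 1, fb=1
54: 11001011000111001 → 1, fb=1
55: 10010110001110011 → 1, fb=0
56: 00101100011100110 → 0, fb=0
57: 01011000111001100 → 0, fb=1
58: 10110001110011001 → 1, fb=0
59: 01100011100110010 → 0, fb=0
60: 11000111001100100 → 1, fb=1
61: 10001110011001001 → 1, fb=1
62: 00011100110010011 → 0, fb=1
63: 00111001100100111 → 0, fb=1
64: 01110011001001111 → 0, fb=1
65: 11100110010011111 → 1, fb=1
66: 11001100100111111 → 1, fb=1
67: 10011001001111111 → 1, fb=0
68: 00110010011111110 → 0, fb=1
69: 01100100111111101 → 0, fb=0
70: 11001001111111010 → 1, fb=1
71: 10010011111110101 → 1, fb=0
72: 00100111111101010 → 0, fb=0
73: 01001111111010100 → 0, fb=0
74: 10011111110101000 → 1, fb=0
75: 00111111101010000 → 0, fb=1
76: 01111111010100001 → 0, fb=1
77: 11111110101000011 → 1, fb=0
78: 11111101010000110 → 1, fb=0
79: 11111010100001100 → 1, fb=0
80: 11110101000011000 → 1, fb=0
81: 11101010000110000 → 1, fb=1
82: 11010100001100001 → 1, fb=0
83: 10101000011000010 → 1, fb=1
84: 01010000110000101 → 0, fb=1
85: 10100001100001011 → 1, fb=1
86: 01000011000010111 → 0, fb=0
87: 10000110000101110 → 1, fb=1
88: 00001100001011101 → 0, fb=0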